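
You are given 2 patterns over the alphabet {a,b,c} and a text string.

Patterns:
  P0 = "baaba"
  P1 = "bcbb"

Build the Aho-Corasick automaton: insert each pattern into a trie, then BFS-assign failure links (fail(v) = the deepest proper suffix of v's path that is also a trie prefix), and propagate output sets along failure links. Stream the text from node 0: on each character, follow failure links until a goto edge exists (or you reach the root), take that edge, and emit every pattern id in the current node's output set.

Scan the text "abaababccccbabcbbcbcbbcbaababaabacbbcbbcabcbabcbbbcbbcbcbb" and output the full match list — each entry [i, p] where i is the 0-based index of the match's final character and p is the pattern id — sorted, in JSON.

Build automaton:
Trie nodes:
  n0 'ε': b→1
  n1 'b': a→2 c→6
  n2 'ba': a→3
  n3 'baa': b→4
  n4 'baab': a→5
  n5 'baaba': ·  ←P0
  n6 'bc': b→7
  n7 'bcb': b→8
  n8 'bcbb': ·  ←P1

Failure links (BFS by depth):
  n1('b'): parent n0 fail=0; on 'b' 0 → fail=0;  out ∅∪∅=∅
  n2('ba'): parent n1 fail=0; on 'a' 0 → fail=0;  out ∅∪∅=∅
  n6('bc'): parent n1 fail=0; on 'c' 0 → fail=0;  out ∅∪∅=∅
  n3('baa'): parent n2 fail=0; on 'a' 0 → fail=0;  out ∅∪∅=∅
  n7('bcb'): parent n6 fail=0; on 'b' 0 → fail=1;  out ∅∪∅=∅
  n4('baab'): parent n3 fail=0; on 'b' 0 → fail=1;  out ∅∪∅=∅
  n8('bcbb'): parent n7 fail=1; on 'b' 1→0 → fail=1;  out {1}∪∅={1}
  n5('baaba'): parent n4 fail=1; on 'a' 1 → fail=2;  out {0}∪∅={0}

Scan:
pos 0 'a': at 0
pos 1 'b': at 1
pos 2 'a': at 2
pos 3 'a': at 3
pos 4 'b': at 4
pos 5 'a': at 5  emit P0@[1:5]
pos 6 'b': at 1 (fail-walked)
pos 7 'c': at 6
pos 8 'c': at 0 (fail-walked)
pos 9 'c': at 0
pos 10 'c': at 0
pos 11 'b': at 1
pos 12 'a': at 2
pos 13 'b': at 1 (fail-walked)
pos 14 'c': at 6
pos 15 'b': at 7
pos 16 'b': at 8  emit P1@[13:16]
pos 17 'c': at 6 (fail-walked)
pos 18 'b': at 7
pos 19 'c': at 6 (fail-walked)
pos 20 'b': at 7
pos 21 'b': at 8  emit P1@[18:21]
pos 22 'c': at 6 (fail-walked)
pos 23 'b': at 7
pos 24 'a': at 2 (fail-walked)
pos 25 'a': at 3
pos 26 'b': at 4
pos 27 'a': at 5  emit P0@[23:27]
pos 28 'b': at 1 (fail-walked)
pos 29 'a': at 2
pos 30 'a': at 3
pos 31 'b': at 4
pos 32 'a': at 5  emit P0@[28:32]
pos 33 'c': at 0 (fail-walked)
pos 34 'b': at 1
pos 35 'b': at 1 (fail-walked)
pos 36 'c': at 6
pos 37 'b': at 7
pos 38 'b': at 8  emit P1@[35:38]
pos 39 'c': at 6 (fail-walked)
pos 40 'a': at 0 (fail-walked)
pos 41 'b': at 1
pos 42 'c': at 6
pos 43 'b': at 7
pos 44 'a': at 2 (fail-walked)
pos 45 'b': at 1 (fail-walked)
pos 46 'c': at 6
pos 47 'b': at 7
pos 48 'b': at 8  emit P1@[45:48]
pos 49 'b': at 1 (fail-walked)
pos 50 'c': at 6
pos 51 'b': at 7
pos 52 'b': at 8  emit P1@[49:52]
pos 53 'c': at 6 (fail-walked)
pos 54 'b': at 7
pos 55 'c': at 6 (fail-walked)
pos 56 'b': at 7
pos 57 'b': at 8  emit P1@[54:57]

Matches: [[5,0],[16,1],[21,1],[27,0],[32,0],[38,1],[48,1],[52,1],[57,1]]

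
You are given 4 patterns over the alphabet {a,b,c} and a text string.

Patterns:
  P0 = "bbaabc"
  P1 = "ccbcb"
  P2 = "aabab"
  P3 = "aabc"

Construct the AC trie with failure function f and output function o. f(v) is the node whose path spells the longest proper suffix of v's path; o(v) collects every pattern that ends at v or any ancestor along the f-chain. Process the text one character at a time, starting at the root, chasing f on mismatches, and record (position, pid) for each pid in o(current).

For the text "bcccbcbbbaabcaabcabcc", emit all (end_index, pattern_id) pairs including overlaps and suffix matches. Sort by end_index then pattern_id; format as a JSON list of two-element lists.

Build automaton:
Trie (insert patterns):
  n0 'ε': a→12 b→1 c→7
  n1 'b': b→2
  n2 'bb': a→3
  n3 'bba': a→4
  n4 'bbaa': b→5
  n5 'bbaab': c→6
  n6 'bbaabc': ·  [P0 ends]
  n7 'c': c→8
  n8 'cc': b→9
  n9 'ccb': c→10
  n10 'ccbc': b→11
  n11 'ccbcb': ·  [P1 ends]
  n12 'a': a→13
  n13 'aa': b→14
  n14 'aab': a→15 c→17
  n15 'aaba': b→16
  n16 'aabab': ·  [P2 ends]
  n17 'aabc': ·  [P3 ends]

Failure links (BFS by depth):
  fail(1) 'b': from fail(0)=0 chase 'b': 0 ⇒ 0;  out=∅∪out(0)=∅
  fail(7) 'c': from fail(0)=0 chase 'c': 0 ⇒ 0;  out=∅∪out(0)=∅
  fail(12) 'a': from fail(0)=0 chase 'a': 0 ⇒ 0;  out=∅∪out(0)=∅
  fail(2) 'bb': from fail(1)=0 chase 'b': 0 ⇒ 1;  out=∅∪out(1)=∅
  fail(8) 'cc': from fail(7)=0 chase 'c': 0 ⇒ 7;  out=∅∪out(7)=∅
  fail(13) 'aa': from fail(12)=0 chase 'a': 0 ⇒ 12;  out=∅∪out(12)=∅
  fail(3) 'bba': from fail(2)=1 chase 'a': 1→0 ⇒ 12;  out=∅∪out(12)=∅
  fail(9) 'ccb': from fail(8)=7 chase 'b': 7→0 ⇒ 1;  out=∅∪out(1)=∅
  fail(14) 'aab': from fail(13)=12 chase 'b': 12→0 ⇒ 1;  out=∅∪out(1)=∅
  fail(4) 'bbaa': from fail(3)=12 chase 'a': 12 ⇒ 13;  out=∅∪out(13)=∅
  fail(10) 'ccbc': from fail(9)=1 chase 'c': 1→0 ⇒ 7;  out=∅∪out(7)=∅
  fail(15) 'aaba': from fail(14)=1 chase 'a': 1→0 ⇒ 12;  out=∅∪out(12)=∅
  fail(17) 'aabc': from fail(14)=1 chase 'c': 1→0 ⇒ 7;  out={3}∪out(7)={3}
  fail(5) 'bbaab': from fail(4)=13 chase 'b': 13 ⇒ 14;  out=∅∪out(14)=∅
  fail(11) 'ccbcb': from fail(10)=7 chase 'b': 7→0 ⇒ 1;  out={1}∪out(1)={1}
  fail(16) 'aabab': from fail(15)=12 chase 'b': 12→0 ⇒ 1;  out={2}∪out(1)={2}
  fail(6) 'bbaabc': from fail(5)=14 chase 'c': 14 ⇒ 17;  out={0}∪out(17)={0,3}

Scan:
pos 0 'b': at 1
pos 1 'c': at 7 (fail-walked)
pos 2 'c': at 8
pos 3 'c': at 8 (fail-walked)
pos 4 'b': at 9
pos 5 'c': at 10
pos 6 'b': at 11  ** P1@[2:6]
pos 7 'b': at 2 (fail-walked)
pos 8 'b': at 2 (fail-walked)
pos 9 'a': at 3
pos 10 'a': at 4
pos 11 'b': at 5
pos 12 'c': at 6  ** P0@[7:12],P3@[9:12]
pos 13 'a': at 12 (fail-walked)
pos 14 'a': at 13
pos 15 'b': at 14
pos 16 'c': at 17  ** P3@[13:16]
pos 17 'a': at 12 (fail-walked)
pos 18 'b': at 1 (fail-walked)
pos 19 'c': at 7 (fail-walked)
pos 20 'c': at 8

Matches: [[6,1],[12,0],[12,3],[16,3]]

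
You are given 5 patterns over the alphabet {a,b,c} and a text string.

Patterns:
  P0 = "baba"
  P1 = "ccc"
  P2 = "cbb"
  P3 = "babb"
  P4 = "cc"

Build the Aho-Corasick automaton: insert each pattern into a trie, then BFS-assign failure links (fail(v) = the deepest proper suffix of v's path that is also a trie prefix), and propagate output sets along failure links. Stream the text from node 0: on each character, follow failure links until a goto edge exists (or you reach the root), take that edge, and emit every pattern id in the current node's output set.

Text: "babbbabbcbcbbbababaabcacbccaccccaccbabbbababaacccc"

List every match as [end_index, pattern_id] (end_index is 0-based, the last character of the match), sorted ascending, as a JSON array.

Build:
Trie nodes:
  n0 'ε': b→1 c→5
  n1 'b': a→2
  n2 'ba': b→3
  n3 'bab': a→4 b→10
  n4 'baba': ·  [P0 ends]
  n5 'c': b→8 c→6
  n6 'cc': c→7  [P4 ends]
  n7 'ccc': ·  [P1 ends]
  n8 'cb': b→9
  n9 'cbb': ·  [P2 ends]
  n10 'babb': ·  [P3 ends]

Failure links (BFS by depth):
  n1('b'): parent n0 fail=0; on 'b' 0 → fail=0;  out ∅∪∅=∅
  n5('c'): parent n0 fail=0; on 'c' 0 → fail=0;  out ∅∪∅=∅
  n2('ba'): parent n1 fail=0; on 'a' 0 → fail=0;  out ∅∪∅=∅
  n6('cc'): parent n5 fail=0; on 'c' 0 → fail=5;  out {4}∪∅={4}
  n8('cb'): parent n5 fail=0; on 'b' 0 → fail=1;  out ∅∪∅=∅
  n3('bab'): parent n2 fail=0; on 'b' 0 → fail=1;  out ∅∪∅=∅
  n7('ccc'): parent n6 fail=5; on 'c' 5 → fail=6;  out {1}∪{4}={1,4}
  n9('cbb'): parent n8 fail=1; on 'b' 1→0 → fail=1;  out {2}∪∅={2}
  n4('baba'): parent n3 fail=1; on 'a' 1 → fail=2;  out {0}∪∅={0}
  n10('babb'): parent n3 fail=1; on 'b' 1→0 → fail=1;  out {3}∪∅={3}

Text stream:
pos 0 'b': at 1
pos 1 'a': at 2
pos 2 'b': at 3
pos 3 'b': at 10  → match P3@[0:3]
pos 4 'b': at 1 (via fail)
pos 5 'a': at 2
pos 6 'b': at 3
pos 7 'b': at 10  → match P3@[4:7]
pos 8 'c': at 5 (via fail)
pos 9 'b': at 8
pos 10 'c': at 5 (via fail)
pos 11 'b': at 8
pos 12 'b': at 9  → match P2@[10:12]
pos 13 'b': at 1 (via fail)
pos 14 'a': at 2
pos 15 'b': at 3
pos 16 'a': at 4  → match P0@[13:16]
pos 17 'b': at 3 (via fail)
pos 18 'a': at 4  → match P0@[15:18]
pos 19 'a': at 0 (via fail)
pos 20 'b': at 1
pos 21 'c': at 5 (via fail)
pos 22 'a': at 0 (via fail)
pos 23 'c': at 5
pos 24 'b': at 8
pos 25 'c': at 5 (via fail)
pos 26 'c': at 6  → match P4@[25:26]
pos 27 'a': at 0 (via fail)
pos 28 'c': at 5
pos 29 'c': at 6  → match P4@[28:29]
pos 30 'c': at 7  → match P1@[28:30],P4@[29:30]
pos 31 'c': at 7 (via fail)  → match P1@[29:31],P4@[30:31]
pos 32 'a': at 0 (via fail)
pos 33 'c': at 5
pos 34 'c': at 6  → match P4@[33:34]
pos 35 'b': at 8 (via fail)
pos 36 'a': at 2 (via fail)
pos 37 'b': at 3
pos 38 'b': at 10  → match P3@[35:38]
pos 39 'b': at 1 (via fail)
pos 40 'a': at 2
pos 41 'b': at 3
pos 42 'a': at 4  → match P0@[39:42]
pos 43 'b': at 3 (via fail)
pos 44 'a': at 4  → match P0@[41:44]
pos 45 'a': at 0 (via fail)
pos 46 'c': at 5
pos 47 'c': at 6  → match P4@[46:47]
pos 48 'c': at 7  → match P1@[46:48],P4@[47:48]
pos 49 'c': at 7 (via fail)  → match P1@[47:49],P4@[48:49]

All matches (sorted): [[3,3],[7,3],[12,2],[16,0],[18,0],[26,4],[29,4],[30,1],[30,4],[31,1],[31,4],[34,4],[38,3],[42,0],[44,0],[47,4],[48,1],[48,4],[49,1],[49,4]]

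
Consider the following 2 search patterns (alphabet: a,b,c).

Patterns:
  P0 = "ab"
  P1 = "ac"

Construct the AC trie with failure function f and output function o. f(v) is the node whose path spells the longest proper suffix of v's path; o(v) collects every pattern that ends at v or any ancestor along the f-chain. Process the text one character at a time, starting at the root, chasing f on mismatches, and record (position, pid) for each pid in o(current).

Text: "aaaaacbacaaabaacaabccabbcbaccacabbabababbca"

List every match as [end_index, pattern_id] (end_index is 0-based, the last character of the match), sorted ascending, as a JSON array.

Build automaton:
Trie (insert patterns):
  n0 'ε': a→1
  n1 'a': b→2 c→3
  n2 'ab': ·  [P0 ends]
  n3 'ac': ·  [P1 ends]

BFS fail/out derivation:
  fail(1) 'a': from fail(0)=0 chase 'a': 0 ⇒ 0;  out=∅∪out(0)=∅
  fail(2) 'ab': from fail(1)=0 chase 'b': 0 ⇒ 0;  out={0}∪out(0)={0}
  fail(3) 'ac': from fail(1)=0 chase 'c': 0 ⇒ 0;  out={1}∪out(0)={1}

Text stream:
i=0 'a': node 0→1
i=1 'a': node 1→1 (via fail)
i=2 'a': node 1→1 (via fail)
i=3 'a': node 1→1 (via fail)
i=4 'a': node 1→1 (via fail)
i=5 'c': node 1→3  emit P1@[4:5]
i=6 'b': node 3→0 (via fail)
i=7 'a': node 0→1
i=8 'c': node 1→3  emit P1@[7:8]
i=9 'a': node 3→1 (via fail)
i=10 'a': node 1→1 (via fail)
i=11 'a': node 1→1 (via fail)
i=12 'b': node 1→2  emit P0@[11:12]
i=13 'a': node 2→1 (via fail)
i=14 'a': node 1→1 (via fail)
i=15 'c': node 1→3  emit P1@[14:15]
i=16 'a': node 3→1 (via fail)
i=17 'a': node 1→1 (via fail)
i=18 'b': node 1→2  emit P0@[17:18]
i=19 'c': node 2→0 (via fail)
i=20 'c': node 0→0
i=21 'a': node 0→1
i=22 'b': node 1→2  emit P0@[21:22]
i=23 'b': node 2→0 (via fail)
i=24 'c': node 0→0
i=25 'b': node 0→0
i=26 'a': node 0→1
i=27 'c': node 1→3  emit P1@[26:27]
i=28 'c': node 3→0 (via fail)
i=29 'a': node 0→1
i=30 'c': node 1→3  emit P1@[29:30]
i=31 'a': node 3→1 (via fail)
i=32 'b': node 1→2  emit P0@[31:32]
i=33 'b': node 2→0 (via fail)
i=34 'a': node 0→1
i=35 'b': node 1→2  emit P0@[34:35]
i=36 'a': node 2→1 (via fail)
i=37 'b': node 1→2  emit P0@[36:37]
i=38 'a': node 2→1 (via fail)
i=39 'b': node 1→2  emit P0@[38:39]
i=40 'b': node 2→0 (via fail)
i=41 'c': node 0→0
i=42 'a': node 0→1

Matches: [[5,1],[8,1],[12,0],[15,1],[18,0],[22,0],[27,1],[30,1],[32,0],[35,0],[37,0],[39,0]]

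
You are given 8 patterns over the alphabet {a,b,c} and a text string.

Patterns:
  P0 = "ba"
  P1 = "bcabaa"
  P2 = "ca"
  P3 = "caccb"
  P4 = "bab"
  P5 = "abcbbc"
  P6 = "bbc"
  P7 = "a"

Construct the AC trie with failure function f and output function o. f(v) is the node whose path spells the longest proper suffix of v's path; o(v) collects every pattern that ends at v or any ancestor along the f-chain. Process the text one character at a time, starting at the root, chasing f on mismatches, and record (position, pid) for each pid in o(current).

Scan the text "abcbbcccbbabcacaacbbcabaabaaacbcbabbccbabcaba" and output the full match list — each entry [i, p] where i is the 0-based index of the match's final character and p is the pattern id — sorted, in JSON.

Construct AC machine:
Trie nodes:
  0='ε' goto a→14 b→1 c→8
  1='b' goto a→2 b→20 c→3
  2='ba' goto b→13  [P0 ends]
  3='bc' goto a→4
  4='bca' goto b→5
  5='bcab' goto a→6
  6='bcaba' goto a→7
  7='bcabaa' goto ·  [P1 ends]
  8='c' goto a→9
  9='ca' goto c→10  [P2 ends]
  10='cac' goto c→11
  11='cacc' goto b→12
  12='caccb' goto ·  [P3 ends]
  13='bab' goto ·  [P4 ends]
  14='a' goto b→15  [P7 ends]
  15='ab' goto c→16
  16='abc' goto b→17
  17='abcb' goto b→18
  18='abcbb' goto c→19
  19='abcbbc' goto ·  [P5 ends]
  20='bb' goto c→21
  21='bbc' goto ·  [P6 ends]

Failure links (BFS by depth):
  n1('b'): parent n0 fail=0; on 'b' 0 → fail=0;  out ∅∪∅=∅
  n8('c'): parent n0 fail=0; on 'c' 0 → fail=0;  out ∅∪∅=∅
  n14('a'): parent n0 fail=0; on 'a' 0 → fail=0;  out {7}∪∅={7}
  n2('ba'): parent n1 fail=0; on 'a' 0 → fail=14;  out {0}∪{7}={0,7}
  n3('bc'): parent n1 fail=0; on 'c' 0 → fail=8;  out ∅∪∅=∅
  n9('ca'): parent n8 fail=0; on 'a' 0 → fail=14;  out {2}∪{7}={2,7}
  n15('ab'): parent n14 fail=0; on 'b' 0 → fail=1;  out ∅∪∅=∅
  n20('bb'): parent n1 fail=0; on 'b' 0 → fail=1;  out ∅∪∅=∅
  n4('bca'): parent n3 fail=8; on 'a' 8 → fail=9;  out ∅∪{2,7}={2,7}
  n10('cac'): parent n9 fail=14; on 'c' 14→0 → fail=8;  out ∅∪∅=∅
  n13('bab'): parent n2 fail=14; on 'b' 14 → fail=15;  out {4}∪∅={4}
  n16('abc'): parent n15 fail=1; on 'c' 1 → fail=3;  out ∅∪∅=∅
  n21('bbc'): parent n20 fail=1; on 'c' 1 → fail=3;  out {6}∪∅={6}
  n5('bcab'): parent n4 fail=9; on 'b' 9→14 → fail=15;  out ∅∪∅=∅
  n11('cacc'): parent n10 fail=8; on 'c' 8→0 → fail=8;  out ∅∪∅=∅
  n17('abcb'): parent n16 fail=3; on 'b' 3→8→0 → fail=1;  out ∅∪∅=∅
  n6('bcaba'): parent n5 fail=15; on 'a' 15→1 → fail=2;  out ∅∪{0,7}={0,7}
  n12('caccb'): parent n11 fail=8; on 'b' 8→0 → fail=1;  out {3}∪∅={3}
  n18('abcbb'): parent n17 fail=1; on 'b' 1 → fail=20;  out ∅∪∅=∅
  n7('bcabaa'): parent n6 fail=2; on 'a' 2→14→0 → fail=14;  out {1}∪{7}={1,7}
  n19('abcbbc'): parent n18 fail=20; on 'c' 20 → fail=21;  out {5}∪{6}={5,6}

Run:
i=0 'a': node 0→14  → match P7@[0:0]
i=1 'b': node 14→15
i=2 'c': node 15→16
i=3 'b': node 16→17
i=4 'b': node 17→18
i=5 'c': node 18→19  → match P5@[0:5],P6@[3:5]
i=6 'c': node 19→8 (fail-walked)
i=7 'c': node 8→8 (fail-walked)
i=8 'b': node 8→1 (fail-walked)
i=9 'b': node 1→20
i=10 'a': node 20→2 (fail-walked)  → match P0@[9:10],P7@[10:10]
i=11 'b': node 2→13  → match P4@[9:11]
i=12 'c': node 13→16 (fail-walked)
i=13 'a': node 16→4 (fail-walked)  → match P2@[12:13],P7@[13:13]
i=14 'c': node 4→10 (fail-walked)
i=15 'a': node 10→9 (fail-walked)  → match P2@[14:15],P7@[15:15]
i=16 'a': node 9→14 (fail-walked)  → match P7@[16:16]
i=17 'c': node 14→8 (fail-walked)
i=18 'b': node 8→1 (fail-walked)
i=19 'b': node 1→20
i=20 'c': node 20→21  → match P6@[18:20]
i=21 'a': node 21→4 (fail-walked)  → match P2@[20:21],P7@[21:21]
i=22 'b': node 4→5
i=23 'a': node 5→6  → match P0@[22:23],P7@[23:23]
i=24 'a': node 6→7  → match P1@[19:24],P7@[24:24]
i=25 'b': node 7→15 (fail-walked)
i=26 'a': node 15→2 (fail-walked)  → match P0@[25:26],P7@[26:26]
i=27 'a': node 2→14 (fail-walked)  → match P7@[27:27]
i=28 'a': node 14→14 (fail-walked)  → match P7@[28:28]
i=29 'c': node 14→8 (fail-walked)
i=30 'b': node 8→1 (fail-walked)
i=31 'c': node 1→3
i=32 'b': node 3→1 (fail-walked)
i=33 'a': node 1→2  → match P0@[32:33],P7@[33:33]
i=34 'b': node 2→13  → match P4@[32:34]
i=35 'b': node 13→20 (fail-walked)
i=36 'c': node 20→21  → match P6@[34:36]
i=37 'c': node 21→8 (fail-walked)
i=38 'b': node 8→1 (fail-walked)
i=39 'a': node 1→2  → match P0@[38:39],P7@[39:39]
i=40 'b': node 2→13  → match P4@[38:40]
i=41 'c': node 13→16 (fail-walked)
i=42 'a': node 16→4 (fail-walked)  → match P2@[41:42],P7@[42:42]
i=43 'b': node 4→5
i=44 'a': node 5→6  → match P0@[43:44],P7@[44:44]

All matches (sorted): [[0,7],[5,5],[5,6],[10,0],[10,7],[11,4],[13,2],[13,7],[15,2],[15,7],[16,7],[20,6],[21,2],[21,7],[23,0],[23,7],[24,1],[24,7],[26,0],[26,7],[27,7],[28,7],[33,0],[33,7],[34,4],[36,6],[39,0],[39,7],[40,4],[42,2],[42,7],[44,0],[44,7]]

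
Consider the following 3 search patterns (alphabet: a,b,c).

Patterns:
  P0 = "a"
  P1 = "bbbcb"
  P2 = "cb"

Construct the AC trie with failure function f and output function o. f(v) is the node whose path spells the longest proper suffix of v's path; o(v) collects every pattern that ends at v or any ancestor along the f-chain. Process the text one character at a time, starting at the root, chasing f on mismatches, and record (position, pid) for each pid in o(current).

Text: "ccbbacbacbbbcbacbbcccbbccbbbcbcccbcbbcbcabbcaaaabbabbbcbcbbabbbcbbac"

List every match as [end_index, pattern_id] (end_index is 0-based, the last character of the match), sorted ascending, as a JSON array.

Build:
Trie (insert patterns):
  n0 'ε': a→1 b→2 c→7
  n1 'a': ·  ←P0
  n2 'b': b→3
  n3 'bb': b→4
  n4 'bbb': c→5
  n5 'bbbc': b→6
  n6 'bbbcb': ·  ←P1
  n7 'c': b→8
  n8 'cb': ·  ←P2

Failure links (BFS by depth):
  fail(1) 'a': from fail(0)=0 chase 'a': 0 ⇒ 0;  out={0}∪out(0)={0}
  fail(2) 'b': from fail(0)=0 chase 'b': 0 ⇒ 0;  out=∅∪out(0)=∅
  fail(7) 'c': from fail(0)=0 chase 'c': 0 ⇒ 0;  out=∅∪out(0)=∅
  fail(3) 'bb': from fail(2)=0 chase 'b': 0 ⇒ 2;  out=∅∪out(2)=∅
  fail(8) 'cb': from fail(7)=0 chase 'b': 0 ⇒ 2;  out={2}∪out(2)={2}
  fail(4) 'bbb': from fail(3)=2 chase 'b': 2 ⇒ 3;  out=∅∪out(3)=∅
  fail(5) 'bbbc': from fail(4)=3 chase 'c': 3→2→0 ⇒ 7;  out=∅∪out(7)=∅
  fail(6) 'bbbcb': from fail(5)=7 chase 'b': 7 ⇒ 8;  out={1}∪out(8)={1,2}

Run:
i=0 'c': node 0→7
i=1 'c': node 7→7 ·f
i=2 'b': node 7→8  → match P2@[1:2]
i=3 'b': node 8→3 ·f
i=4 'a': node 3→1 ·f  → match P0@[4:4]
i=5 'c': node 1→7 ·f
i=6 'b': node 7→8  → match P2@[5:6]
i=7 'a': node 8→1 ·f  → match P0@[7:7]
i=8 'c': node 1→7 ·f
i=9 'b': node 7→8  → match P2@[8:9]
i=10 'b': node 8→3 ·f
i=11 'b': node 3→4
i=12 'c': node 4→5
i=13 'b': node 5→6  → match P1@[9:13],P2@[12:13]
i=14 'a': node 6→1 ·f  → match P0@[14:14]
i=15 'c': node 1→7 ·f
i=16 'b': node 7→8  → match P2@[15:16]
i=17 'b': node 8→3 ·f
i=18 'c': node 3→7 ·f
i=19 'c': node 7→7 ·f
i=20 'c': node 7→7 ·f
i=21 'b': node 7→8  → match P2@[20:21]
i=22 'b': node 8→3 ·f
i=23 'c': node 3→7 ·f
i=24 'c': node 7→7 ·f
i=25 'b': node 7→8  → match P2@[24:25]
i=26 'b': node 8→3 ·f
i=27 'b': node 3→4
i=28 'c': node 4→5
i=29 'b': node 5→6  → match P1@[25:29],P2@[28:29]
i=30 'c': node 6→7 ·f
i=31 'c': node 7→7 ·f
i=32 'c': node 7→7 ·f
i=33 'b': node 7→8  → match P2@[32:33]
i=34 'c': node 8→7 ·f
i=35 'b': node 7→8  → match P2@[34:35]
i=36 'b': node 8→3 ·f
i=37 'c': node 3→7 ·f
i=38 'b': node 7→8  → match P2@[37:38]
i=39 'c': node 8→7 ·f
i=40 'a': node 7→1 ·f  → match P0@[40:40]
i=41 'b': node 1→2 ·f
i=42 'b': node 2→3
i=43 'c': node 3→7 ·f
i=44 'a': node 7→1 ·f  → match P0@[44:44]
i=45 'a': node 1→1 ·f  → match P0@[45:45]
i=46 'a': node 1→1 ·f  → match P0@[46:46]
i=47 'a': node 1→1 ·f  → match P0@[47:47]
i=48 'b': node 1→2 ·f
i=49 'b': node 2→3
i=50 'a': node 3→1 ·f  → match P0@[50:50]
i=51 'b': node 1→2 ·f
i=52 'b': node 2→3
i=53 'b': node 3→4
i=54 'c': node 4→5
i=55 'b': node 5→6  → match P1@[51:55],P2@[54:55]
i=56 'c': node 6→7 ·f
i=57 'b': node 7→8  → match P2@[56:57]
i=58 'b': node 8→3 ·f
i=59 'a': node 3→1 ·f  → match P0@[59:59]
i=60 'b': node 1→2 ·f
i=61 'b': node 2→3
i=62 'b': node 3→4
i=63 'c': node 4→5
i=64 'b': node 5→6  → match P1@[60:64],P2@[63:64]
i=65 'b': node 6→3 ·f
i=66 'a': node 3→1 ·f  → match P0@[66:66]
i=67 'c': node 1→7 ·f

Result: [[2,2],[4,0],[6,2],[7,0],[9,2],[13,1],[13,2],[14,0],[16,2],[21,2],[25,2],[29,1],[29,2],[33,2],[35,2],[38,2],[40,0],[44,0],[45,0],[46,0],[47,0],[50,0],[55,1],[55,2],[57,2],[59,0],[64,1],[64,2],[66,0]]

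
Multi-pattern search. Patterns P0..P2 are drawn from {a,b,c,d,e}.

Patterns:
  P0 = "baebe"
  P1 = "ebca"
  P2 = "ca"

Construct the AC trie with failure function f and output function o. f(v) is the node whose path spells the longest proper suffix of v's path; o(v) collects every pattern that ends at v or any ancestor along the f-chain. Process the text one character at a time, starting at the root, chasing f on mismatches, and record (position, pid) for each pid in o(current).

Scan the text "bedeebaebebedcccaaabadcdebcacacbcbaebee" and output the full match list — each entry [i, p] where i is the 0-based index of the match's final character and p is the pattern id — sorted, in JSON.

Construct AC machine:
Trie (insert patterns):
  n0 'ε': b→1 c→10 e→6
  n1 'b': a→2
  n2 'ba': e→3
  n3 'bae': b→4
  n4 'baeb': e→5
  n5 'baebe': ·  [P0 ends]
  n6 'e': b→7
  n7 'eb': c→8
  n8 'ebc': a→9
  n9 'ebca': ·  [P1 ends]
  n10 'c': a→11
  n11 'ca': ·  [P2 ends]

Failure links (BFS by depth):
  n1('b'): parent n0 fail=0; on 'b' 0 → fail=0;  out ∅∪∅=∅
  n6('e'): parent n0 fail=0; on 'e' 0 → fail=0;  out ∅∪∅=∅
  n10('c'): parent n0 fail=0; on 'c' 0 → fail=0;  out ∅∪∅=∅
  n2('ba'): parent n1 fail=0; on 'a' 0 → fail=0;  out ∅∪∅=∅
  n7('eb'): parent n6 fail=0; on 'b' 0 → fail=1;  out ∅∪∅=∅
  n11('ca'): parent n10 fail=0; on 'a' 0 → fail=0;  out {2}∪∅={2}
  n3('bae'): parent n2 fail=0; on 'e' 0 → fail=6;  out ∅∪∅=∅
  n8('ebc'): parent n7 fail=1; on 'c' 1→0 → fail=10;  out ∅∪∅=∅
  n4('baeb'): parent n3 fail=6; on 'b' 6 → fail=7;  out ∅∪∅=∅
  n9('ebca'): parent n8 fail=10; on 'a' 10 → fail=11;  out {1}∪{2}={1,2}
  n5('baebe'): parent n4 fail=7; on 'e' 7→1→0 → fail=6;  out {0}∪∅={0}

Scan:
[0] read 'b'  n0⇒n1
[1] read 'e'  n1⇒n6 (fail-walked)
[2] read 'd'  n6⇒n0 (fail-walked)
[3] read 'e'  n0⇒n6
[4] read 'e'  n6⇒n6 (fail-walked)
[5] read 'b'  n6⇒n7
[6] read 'a'  n7⇒n2 (fail-walked)
[7] read 'e'  n2⇒n3
[8] read 'b'  n3⇒n4
[9] read 'e'  n4⇒n5  ** P0@[5:9]
[10] read 'b'  n5⇒n7 (fail-walked)
[11] read 'e'  n7⇒n6 (fail-walked)
[12] read 'd'  n6⇒n0 (fail-walked)
[13] read 'c'  n0⇒n10
[14] read 'c'  n10⇒n10 (fail-walked)
[15] read 'c'  n10⇒n10 (fail-walked)
[16] read 'a'  n10⇒n11  ** P2@[15:16]
[17] read 'a'  n11⇒n0 (fail-walked)
[18] read 'a'  n0⇒n0
[19] read 'b'  n0⇒n1
[20] read 'a'  n1⇒n2
[21] read 'd'  n2⇒n0 (fail-walked)
[22] read 'c'  n0⇒n10
[23] read 'd'  n10⇒n0 (fail-walked)
[24] read 'e'  n0⇒n6
[25] read 'b'  n6⇒n7
[26] read 'c'  n7⇒n8
[27] read 'a'  n8⇒n9  ** P1@[24:27],P2@[26:27]
[28] read 'c'  n9⇒n10 (fail-walked)
[29] read 'a'  n10⇒n11  ** P2@[28:29]
[30] read 'c'  n11⇒n10 (fail-walked)
[31] read 'b'  n10⇒n1 (fail-walked)
[32] read 'c'  n1⇒n10 (fail-walked)
[33] read 'b'  n10⇒n1 (fail-walked)
[34] read 'a'  n1⇒n2
[35] read 'e'  n2⇒n3
[36] read 'b'  n3⇒n4
[37] read 'e'  n4⇒n5  ** P0@[33:37]
[38] read 'e'  n5⇒n6 (fail-walked)

Matches: [[9,0],[16,2],[27,1],[27,2],[29,2],[37,0]]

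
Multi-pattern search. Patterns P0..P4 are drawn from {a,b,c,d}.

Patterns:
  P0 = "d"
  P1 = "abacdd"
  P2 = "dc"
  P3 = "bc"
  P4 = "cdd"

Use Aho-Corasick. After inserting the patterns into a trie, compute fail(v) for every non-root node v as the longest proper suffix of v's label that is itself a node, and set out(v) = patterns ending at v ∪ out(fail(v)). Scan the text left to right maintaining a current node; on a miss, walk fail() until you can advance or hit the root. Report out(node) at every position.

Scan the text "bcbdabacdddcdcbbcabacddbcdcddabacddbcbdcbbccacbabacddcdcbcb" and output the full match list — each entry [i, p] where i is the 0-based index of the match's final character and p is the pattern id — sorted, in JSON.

Build automaton:
Trie nodes:
  0='ε' goto a→2 b→9 c→11 d→1
  1='d' goto c→8  ←P0
  2='a' goto b→3
  3='ab' goto a→4
  4='aba' goto c→5
  5='abac' goto d→6
  6='abacd' goto d→7
  7='abacdd' goto ·  ←P1
  8='dc' goto ·  ←P2
  9='b' goto c→10
  10='bc' goto ·  ←P3
  11='c' goto d→12
  12='cd' goto d→13
  13='cdd' goto ·  ←P4

BFS fail/out derivation:
  n1('d'): parent n0 fail=0; on 'd' 0 → fail=0;  out {0}∪∅={0}
  n2('a'): parent n0 fail=0; on 'a' 0 → fail=0;  out ∅∪∅=∅
  n9('b'): parent n0 fail=0; on 'b' 0 → fail=0;  out ∅∪∅=∅
  n11('c'): parent n0 fail=0; on 'c' 0 → fail=0;  out ∅∪∅=∅
  n3('ab'): parent n2 fail=0; on 'b' 0 → fail=9;  out ∅∪∅=∅
  n8('dc'): parent n1 fail=0; on 'c' 0 → fail=11;  out {2}∪∅={2}
  n10('bc'): parent n9 fail=0; on 'c' 0 → fail=11;  out {3}∪∅={3}
  n12('cd'): parent n11 fail=0; on 'd' 0 → fail=1;  out ∅∪{0}={0}
  n4('aba'): parent n3 fail=9; on 'a' 9→0 → fail=2;  out ∅∪∅=∅
  n13('cdd'): parent n12 fail=1; on 'd' 1→0 → fail=1;  out {4}∪{0}={0,4}
  n5('abac'): parent n4 fail=2; on 'c' 2→0 → fail=11;  out ∅∪∅=∅
  n6('abacd'): parent n5 fail=11; on 'd' 11 → fail=12;  out ∅∪{0}={0}
  n7('abacdd'): parent n6 fail=12; on 'd' 12 → fail=13;  out {1}∪{0,4}={0,1,4}

Text stream:
[0] read 'b'  n0⇒n9
[1] read 'c'  n9⇒n10  emit P3@[0:1]
[2] read 'b'  n10⇒n9 ·f
[3] read 'd'  n9⇒n1 ·f  emit P0@[3:3]
[4] read 'a'  n1⇒n2 ·f
[5] read 'b'  n2⇒n3
[6] read 'a'  n3⇒n4
[7] read 'c'  n4⇒n5
[8] read 'd'  n5⇒n6  emit P0@[8:8]
[9] read 'd'  n6⇒n7  emit P0@[9:9],P1@[4:9],P4@[7:9]
[10] read 'd'  n7⇒n1 ·f  emit P0@[10:10]
[11] read 'c'  n1⇒n8  emit P2@[10:11]
[12] read 'd'  n8⇒n12 ·f  emit P0@[12:12]
[13] read 'c'  n12⇒n8 ·f  emit P2@[12:13]
[14] read 'b'  n8⇒n9 ·f
[15] read 'b'  n9⇒n9 ·f
[16] read 'c'  n9⇒n10  emit P3@[15:16]
[17] read 'a'  n10⇒n2 ·f
[18] read 'b'  n2⇒n3
[19] read 'a'  n3⇒n4
[20] read 'c'  n4⇒n5
[21] read 'd'  n5⇒n6  emit P0@[21:21]
[22] read 'd'  n6⇒n7  emit P0@[22:22],P1@[17:22],P4@[20:22]
[23] read 'b'  n7⇒n9 ·f
[24] read 'c'  n9⇒n10  emit P3@[23:24]
[25] read 'd'  n10⇒n12 ·f  emit P0@[25:25]
[26] read 'c'  n12⇒n8 ·f  emit P2@[25:26]
[27] read 'd'  n8⇒n12 ·f  emit P0@[27:27]
[28] read 'd'  n12⇒n13  emit P0@[28:28],P4@[26:28]
[29] read 'a'  n13⇒n2 ·f
[30] read 'b'  n2⇒n3
[31] read 'a'  n3⇒n4
[32] read 'c'  n4⇒n5
[33] read 'd'  n5⇒n6  emit P0@[33:33]
[34] read 'd'  n6⇒n7  emit P0@[34:34],P1@[29:34],P4@[32:34]
[35] read 'b'  n7⇒n9 ·f
[36] read 'c'  n9⇒n10  emit P3@[35:36]
[37] read 'b'  n10⇒n9 ·f
[38] read 'd'  n9⇒n1 ·f  emit P0@[38:38]
[39] read 'c'  n1⇒n8  emit P2@[38:39]
[40] read 'b'  n8⇒n9 ·f
[41] read 'b'  n9⇒n9 ·f
[42] read 'c'  n9⇒n10  emit P3@[41:42]
[43] read 'c'  n10⇒n11 ·f
[44] read 'a'  n11⇒n2 ·f
[45] read 'c'  n2⇒n11 ·f
[46] read 'b'  n11⇒n9 ·f
[47] read 'a'  n9⇒n2 ·f
[48] read 'b'  n2⇒n3
[49] read 'a'  n3⇒n4
[50] read 'c'  n4⇒n5
[51] read 'd'  n5⇒n6  emit P0@[51:51]
[52] read 'd'  n6⇒n7  emit P0@[52:52],P1@[47:52],P4@[50:52]
[53] read 'c'  n7⇒n8 ·f  emit P2@[52:53]
[54] read 'd'  n8⇒n12 ·f  emit P0@[54:54]
[55] read 'c'  n12⇒n8 ·f  emit P2@[54:55]
[56] read 'b'  n8⇒n9 ·f
[57] read 'c'  n9⇒n10  emit P3@[56:57]
[58] read 'b'  n10⇒n9 ·f

Result: [[1,3],[3,0],[8,0],[9,0],[9,1],[9,4],[10,0],[11,2],[12,0],[13,2],[16,3],[21,0],[22,0],[22,1],[22,4],[24,3],[25,0],[26,2],[27,0],[28,0],[28,4],[33,0],[34,0],[34,1],[34,4],[36,3],[38,0],[39,2],[42,3],[51,0],[52,0],[52,1],[52,4],[53,2],[54,0],[55,2],[57,3]]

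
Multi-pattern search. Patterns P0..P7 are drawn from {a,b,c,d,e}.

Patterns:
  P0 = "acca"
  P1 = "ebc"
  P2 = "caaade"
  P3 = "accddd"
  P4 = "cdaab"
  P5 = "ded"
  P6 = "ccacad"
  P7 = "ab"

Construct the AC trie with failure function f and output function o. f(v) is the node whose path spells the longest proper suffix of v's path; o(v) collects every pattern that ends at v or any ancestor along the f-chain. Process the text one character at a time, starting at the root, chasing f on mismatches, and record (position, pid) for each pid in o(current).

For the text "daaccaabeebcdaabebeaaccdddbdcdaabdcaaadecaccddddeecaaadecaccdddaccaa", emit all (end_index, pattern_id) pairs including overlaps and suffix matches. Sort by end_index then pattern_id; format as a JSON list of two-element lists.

Build:
Trie nodes:
  0='ε' goto a→1 c→8 d→21 e→5
  1='a' goto b→29 c→2
  2='ac' goto c→3
  3='acc' goto a→4 d→14
  4='acca' goto ·  ←P0
  5='e' goto b→6
  6='eb' goto c→7
  7='ebc' goto ·  ←P1
  8='c' goto a→9 c→24 d→17
  9='ca' goto a→10
  10='caa' goto a→11
  11='caaa' goto d→12
  12='caaad' goto e→13
  13='caaade' goto ·  ←P2
  14='accd' goto d→15
  15='accdd' goto d→16
  16='accddd' goto ·  ←P3
  17='cd' goto a→18
  18='cda' goto a→19
  19='cdaa' goto b→20
  20='cdaab' goto ·  ←P4
  21='d' goto e→22
  22='de' goto d→23
  23='ded' goto ·  ←P5
  24='cc' goto a→25
  25='cca' goto c→26
  26='ccac' goto a→27
  27='ccaca' goto d→28
  28='ccacad' goto ·  ←P6
  29='ab' goto ·  ←P7

Failure links (BFS by depth):
  fail(1) 'a': from fail(0)=0 chase 'a': 0 ⇒ 0;  out=∅∪out(0)=∅
  fail(5) 'e': from fail(0)=0 chase 'e': 0 ⇒ 0;  out=∅∪out(0)=∅
  fail(8) 'c': from fail(0)=0 chase 'c': 0 ⇒ 0;  out=∅∪out(0)=∅
  fail(21) 'd': from fail(0)=0 chase 'd': 0 ⇒ 0;  out=∅∪out(0)=∅
  fail(2) 'ac': from fail(1)=0 chase 'c': 0 ⇒ 8;  out=∅∪out(8)=∅
  fail(6) 'eb': from fail(5)=0 chase 'b': 0 ⇒ 0;  out=∅∪out(0)=∅
  fail(9) 'ca': from fail(8)=0 chase 'a': 0 ⇒ 1;  out=∅∪out(1)=∅
  fail(17) 'cd': from fail(8)=0 chase 'd': 0 ⇒ 21;  out=∅∪out(21)=∅
  fail(22) 'de': from fail(21)=0 chase 'e': 0 ⇒ 5;  out=∅∪out(5)=∅
  fail(24) 'cc': from fail(8)=0 chase 'c': 0 ⇒ 8;  out=∅∪out(8)=∅
  fail(29) 'ab': from fail(1)=0 chase 'b': 0 ⇒ 0;  out={7}∪out(0)={7}
  fail(3) 'acc': from fail(2)=8 chase 'c': 8 ⇒ 24;  out=∅∪out(24)=∅
  fail(7) 'ebc': from fail(6)=0 chase 'c': 0 ⇒ 8;  out={1}∪out(8)={1}
  fail(10) 'caa': from fail(9)=1 chase 'a': 1→0 ⇒ 1;  out=∅∪out(1)=∅
  fail(18) 'cda': from fail(17)=21 chase 'a': 21→0 ⇒ 1;  out=∅∪out(1)=∅
  fail(23) 'ded': from fail(22)=5 chase 'd': 5→0 ⇒ 21;  out={5}∪out(21)={5}
  fail(25) 'cca': from fail(24)=8 chase 'a': 8 ⇒ 9;  out=∅∪out(9)=∅
  fail(4) 'acca': from fail(3)=24 chase 'a': 24 ⇒ 25;  out={0}∪out(25)={0}
  fail(11) 'caaa': from fail(10)=1 chase 'a': 1→0 ⇒ 1;  out=∅∪out(1)=∅
  fail(14) 'accd': from fail(3)=24 chase 'd': 24→8 ⇒ 17;  out=∅∪out(17)=∅
  fail(19) 'cdaa': from fail(18)=1 chase 'a': 1→0 ⇒ 1;  out=∅∪out(1)=∅
  fail(26) 'ccac': from fail(25)=9 chase 'c': 9→1 ⇒ 2;  out=∅∪out(2)=∅
  fail(12) 'caaad': from fail(11)=1 chase 'd': 1→0 ⇒ 21;  out=∅∪out(21)=∅
  fail(15) 'accdd': from fail(14)=17 chase 'd': 17→21→0 ⇒ 21;  out=∅∪out(21)=∅
  fail(20) 'cdaab': from fail(19)=1 chase 'b': 1 ⇒ 29;  out={4}∪out(29)={4,7}
  fail(27) 'ccaca': from fail(26)=2 chase 'a': 2→8 ⇒ 9;  out=∅∪out(9)=∅
  fail(13) 'caaade': from fail(12)=21 chase 'e': 21 ⇒ 22;  out={2}∪out(22)={2}
  fail(16) 'accddd': from fail(15)=21 chase 'd': 21→0 ⇒ 21;  out={3}∪out(21)={3}
  fail(28) 'ccacad': from fail(27)=9 chase 'd': 9→1→0 ⇒ 21;  out={6}∪out(21)={6}

Scan:
i=0 'd': node 0→21
i=1 'a': node 21→1 (via fail)
i=2 'a': node 1→1 (via fail)
i=3 'c': node 1→2
i=4 'c': node 2→3
i=5 'a': node 3→4  emit P0@[2:5]
i=6 'a': node 4→10 (via fail)
i=7 'b': node 10→29 (via fail)  emit P7@[6:7]
i=8 'e': node 29→5 (via fail)
i=9 'e': node 5→5 (via fail)
i=10 'b': node 5→6
i=11 'c': node 6→7  emit P1@[9:11]
i=12 'd': node 7→17 (via fail)
i=13 'a': node 17→18
i=14 'a': node 18→19
i=15 'b': node 19→20  emit P4@[11:15],P7@[14:15]
i=16 'e': node 20→5 (via fail)
i=17 'b': node 5→6
i=18 'e': node 6→5 (via fail)
i=19 'a': node 5→1 (via fail)
i=20 'a': node 1→1 (via fail)
i=21 'c': node 1→2
i=22 'c': node 2→3
i=23 'd': node 3→14
i=24 'd': node 14→15
i=25 'd': node 15→16  emit P3@[20:25]
i=26 'b': node 16→0 (via fail)
i=27 'd': node 0→21
i=28 'c': node 21→8 (via fail)
i=29 'd': node 8→17
i=30 'a': node 17→18
i=31 'a': node 18→19
i=32 'b': node 19→20  emit P4@[28:32],P7@[31:32]
i=33 'd': node 20→21 (via fail)
i=34 'c': node 21→8 (via fail)
i=35 'a': node 8→9
i=36 'a': node 9→10
i=37 'a': node 10→11
i=38 'd': node 11→12
i=39 'e': node 12→13  emit P2@[34:39]
i=40 'c': node 13→8 (via fail)
i=41 'a': node 8→9
i=42 'c': node 9→2 (via fail)
i=43 'c': node 2→3
i=44 'd': node 3→14
i=45 'd': node 14→15
i=46 'd': node 15→16  emit P3@[41:46]
i=47 'd': node 16→21 (via fail)
i=48 'e': node 21→22
i=49 'e': node 22→5 (via fail)
i=50 'c': node 5→8 (via fail)
i=51 'a': node 8→9
i=52 'a': node 9→10
i=53 'a': node 10→11
i=54 'd': node 11→12
i=55 'e': node 12→13  emit P2@[50:55]
i=56 'c': node 13→8 (via fail)
i=57 'a': node 8→9
i=58 'c': node 9→2 (via fail)
i=59 'c': node 2→3
i=60 'd': node 3→14
i=61 'd': node 14→15
i=62 'd': node 15→16  emit P3@[57:62]
i=63 'a': node 16→1 (via fail)
i=64 'c': node 1→2
i=65 'c': node 2→3
i=66 'a': node 3→4  emit P0@[63:66]
i=67 'a': node 4→10 (via fail)

All matches (sorted): [[5,0],[7,7],[11,1],[15,4],[15,7],[25,3],[32,4],[32,7],[39,2],[46,3],[55,2],[62,3],[66,0]]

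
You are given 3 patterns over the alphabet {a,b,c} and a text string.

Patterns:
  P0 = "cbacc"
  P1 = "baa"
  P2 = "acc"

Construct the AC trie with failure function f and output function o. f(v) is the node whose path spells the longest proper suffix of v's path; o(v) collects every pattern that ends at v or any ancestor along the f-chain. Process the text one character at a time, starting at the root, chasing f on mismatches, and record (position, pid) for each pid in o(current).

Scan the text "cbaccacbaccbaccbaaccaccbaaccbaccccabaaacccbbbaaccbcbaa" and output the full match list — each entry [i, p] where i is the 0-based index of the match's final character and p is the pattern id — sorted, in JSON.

Build:
Trie (insert patterns):
  n0 'ε': a→9 b→6 c→1
  n1 'c': b→2
  n2 'cb': a→3
  n3 'cba': c→4
  n4 'cbac': c→5
  n5 'cbacc': ·  ←P0
  n6 'b': a→7
  n7 'ba': a→8
  n8 'baa': ·  ←P1
  n9 'a': c→10
  n10 'ac': c→11
  n11 'acc': ·  ←P2

Failure links (BFS by depth):
  n1('c'): parent n0 fail=0; on 'c' 0 → fail=0;  out ∅∪∅=∅
  n6('b'): parent n0 fail=0; on 'b' 0 → fail=0;  out ∅∪∅=∅
  n9('a'): parent n0 fail=0; on 'a' 0 → fail=0;  out ∅∪∅=∅
  n2('cb'): parent n1 fail=0; on 'b' 0 → fail=6;  out ∅∪∅=∅
  n7('ba'): parent n6 fail=0; on 'a' 0 → fail=9;  out ∅∪∅=∅
  n10('ac'): parent n9 fail=0; on 'c' 0 → fail=1;  out ∅∪∅=∅
  n3('cba'): parent n2 fail=6; on 'a' 6 → fail=7;  out ∅∪∅=∅
  n8('baa'): parent n7 fail=9; on 'a' 9→0 → fail=9;  out {1}∪∅={1}
  n11('acc'): parent n10 fail=1; on 'c' 1→0 → fail=1;  out {2}∪∅={2}
  n4('cbac'): parent n3 fail=7; on 'c' 7→9 → fail=10;  out ∅∪∅=∅
  n5('cbacc'): parent n4 fail=10; on 'c' 10 → fail=11;  out {0}∪{2}={0,2}

Run:
pos 0 'c': at 1
pos 1 'b': at 2
pos 2 'a': at 3
pos 3 'c': at 4
pos 4 'c': at 5  emit P0@[0:4],P2@[2:4]
pos 5 'a': at 9 (via fail)
pos 6 'c': at 10
pos 7 'b': at 2 (via fail)
pos 8 'a': at 3
pos 9 'c': at 4
pos 10 'c': at 5  emit P0@[6:10],P2@[8:10]
pos 11 'b': at 2 (via fail)
pos 12 'a': at 3
pos 13 'c': at 4
pos 14 'c': at 5  emit P0@[10:14],P2@[12:14]
pos 15 'b': at 2 (via fail)
pos 16 'a': at 3
pos 17 'a': at 8 (via fail)  emit P1@[15:17]
pos 18 'c': at 10 (via fail)
pos 19 'c': at 11  emit P2@[17:19]
pos 20 'a': at 9 (via fail)
pos 21 'c': at 10
pos 22 'c': at 11  emit P2@[20:22]
pos 23 'b': at 2 (via fail)
pos 24 'a': at 3
pos 25 'a': at 8 (via fail)  emit P1@[23:25]
pos 26 'c': at 10 (via fail)
pos 27 'c': at 11  emit P2@[25:27]
pos 28 'b': at 2 (via fail)
pos 29 'a': at 3
pos 30 'c': at 4
pos 31 'c': at 5  emit P0@[27:31],P2@[29:31]
pos 32 'c': at 1 (via fail)
pos 33 'c': at 1 (via fail)
pos 34 'a': at 9 (via fail)
pos 35 'b': at 6 (via fail)
pos 36 'a': at 7
pos 37 'a': at 8  emit P1@[35:37]
pos 38 'a': at 9 (via fail)
pos 39 'c': at 10
pos 40 'c': at 11  emit P2@[38:40]
pos 41 'c': at 1 (via fail)
pos 42 'b': at 2
pos 43 'b': at 6 (via fail)
pos 44 'b': at 6 (via fail)
pos 45 'a': at 7
pos 46 'a': at 8  emit P1@[44:46]
pos 47 'c': at 10 (via fail)
pos 48 'c': at 11  emit P2@[46:48]
pos 49 'b': at 2 (via fail)
pos 50 'c': at 1 (via fail)
pos 51 'b': at 2
pos 52 'a': at 3
pos 53 'a': at 8 (via fail)  emit P1@[51:53]

All matches (sorted): [[4,0],[4,2],[10,0],[10,2],[14,0],[14,2],[17,1],[19,2],[22,2],[25,1],[27,2],[31,0],[31,2],[37,1],[40,2],[46,1],[48,2],[53,1]]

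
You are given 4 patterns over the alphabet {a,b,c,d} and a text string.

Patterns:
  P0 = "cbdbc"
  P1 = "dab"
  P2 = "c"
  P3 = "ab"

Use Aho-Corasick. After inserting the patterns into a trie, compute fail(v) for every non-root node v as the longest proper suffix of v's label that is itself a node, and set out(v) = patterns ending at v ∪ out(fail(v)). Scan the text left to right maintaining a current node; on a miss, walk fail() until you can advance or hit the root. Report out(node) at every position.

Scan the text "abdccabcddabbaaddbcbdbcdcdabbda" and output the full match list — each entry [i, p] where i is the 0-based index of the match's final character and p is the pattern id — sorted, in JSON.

Construct AC machine:
Trie nodes:
  n0 'ε': a→9 c→1 d→6
  n1 'c': b→2  [P2 ends]
  n2 'cb': d→3
  n3 'cbd': b→4
  n4 'cbdb': c→5
  n5 'cbdbc': ·  [P0 ends]
  n6 'd': a→7
  n7 'da': b→8
  n8 'dab': ·  [P1 ends]
  n9 'a': b→10
  n10 'ab': ·  [P3 ends]

Failure links (BFS by depth):
  fail(1) 'c': from fail(0)=0 chase 'c': 0 ⇒ 0;  out={2}∪out(0)={2}
  fail(6) 'd': from fail(0)=0 chase 'd': 0 ⇒ 0;  out=∅∪out(0)=∅
  fail(9) 'a': from fail(0)=0 chase 'a': 0 ⇒ 0;  out=∅∪out(0)=∅
  fail(2) 'cb': from fail(1)=0 chase 'b': 0 ⇒ 0;  out=∅∪out(0)=∅
  fail(7) 'da': from fail(6)=0 chase 'a': 0 ⇒ 9;  out=∅∪out(9)=∅
  fail(10) 'ab': from fail(9)=0 chase 'b': 0 ⇒ 0;  out={3}∪out(0)={3}
  fail(3) 'cbd': from fail(2)=0 chase 'd': 0 ⇒ 6;  out=∅∪out(6)=∅
  fail(8) 'dab': from fail(7)=9 chase 'b': 9 ⇒ 10;  out={1}∪out(10)={1,3}
  fail(4) 'cbdb': from fail(3)=6 chase 'b': 6→0 ⇒ 0;  out=∅∪out(0)=∅
  fail(5) 'cbdbc': from fail(4)=0 chase 'c': 0 ⇒ 1;  out={0}∪out(1)={0,2}

Text stream:
pos 0 'a': at 9
pos 1 'b': at 10  → match P3@[0:1]
pos 2 'd': at 6 (fail-walked)
pos 3 'c': at 1 (fail-walked)  → match P2@[3:3]
pos 4 'c': at 1 (fail-walked)  → match P2@[4:4]
pos 5 'a': at 9 (fail-walked)
pos 6 'b': at 10  → match P3@[5:6]
pos 7 'c': at 1 (fail-walked)  → match P2@[7:7]
pos 8 'd': at 6 (fail-walked)
pos 9 'd': at 6 (fail-walked)
pos 10 'a': at 7
pos 11 'b': at 8  → match P1@[9:11],P3@[10:11]
pos 12 'b': at 0 (fail-walked)
pos 13 'a': at 9
pos 14 'a': at 9 (fail-walked)
pos 15 'd': at 6 (fail-walked)
pos 16 'd': at 6 (fail-walked)
pos 17 'b': at 0 (fail-walked)
pos 18 'c': at 1  → match P2@[18:18]
pos 19 'b': at 2
pos 20 'd': at 3
pos 21 'b': at 4
pos 22 'c': at 5  → match P0@[18:22],P2@[22:22]
pos 23 'd': at 6 (fail-walked)
pos 24 'c': at 1 (fail-walked)  → match P2@[24:24]
pos 25 'd': at 6 (fail-walked)
pos 26 'a': at 7
pos 27 'b': at 8  → match P1@[25:27],P3@[26:27]
pos 28 'b': at 0 (fail-walked)
pos 29 'd': at 6
pos 30 'a': at 7

Matches: [[1,3],[3,2],[4,2],[6,3],[7,2],[11,1],[11,3],[18,2],[22,0],[22,2],[24,2],[27,1],[27,3]]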